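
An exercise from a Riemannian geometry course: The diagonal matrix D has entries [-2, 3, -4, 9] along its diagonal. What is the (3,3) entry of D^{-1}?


For a diagonal matrix, the inverse has entries (D^{-1})_{ii} = 1/d_{ii}.
The diagonal entries are: d_{11} = -2, d_{22} = 3, d_{33} = -4, d_{44} = 9
We need (D^{-1})_{33} = 1/d_{33} = 1/-4 = -1/4

-1/4


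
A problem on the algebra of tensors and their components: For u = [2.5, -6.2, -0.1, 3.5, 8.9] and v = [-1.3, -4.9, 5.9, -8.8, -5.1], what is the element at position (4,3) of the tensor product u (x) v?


The outer product entry T_{ij} = u_i * v_j.
We need i=4, j=3.
u_4 = 3.5, v_3 = 5.9
T_{4,3} = 3.5 * 5.9 = 20.65

20.65


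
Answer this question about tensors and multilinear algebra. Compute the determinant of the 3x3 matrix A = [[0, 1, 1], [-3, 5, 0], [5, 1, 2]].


Expanding along the first row, det(A) = a11*M_11 - a12*M_12 + a13*M_13, where M_1j is the (1,j) minor.
Minor M_11 = 5*2 - 0*1 = 10
Minor M_12 = -3*2 - 0*5 = -6
Minor M_13 = -3*1 - 5*5 = -28
det = 0*(10) - 1*(-6) + 1*(-28)
    = 0 - -6 + -28
    = -22

-22


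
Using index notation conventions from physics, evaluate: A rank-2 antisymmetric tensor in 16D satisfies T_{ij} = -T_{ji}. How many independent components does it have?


An antisymmetric rank-2 tensor satisfies A_{ij} = -A_{ji}, so diagonal entries are zero.
The independent components are the upper-triangular entries: C(n, 2) = n(n-1)/2.
n = 16
C(16, 2) = 16 * 15 / 2 = 240 / 2 = 120

120


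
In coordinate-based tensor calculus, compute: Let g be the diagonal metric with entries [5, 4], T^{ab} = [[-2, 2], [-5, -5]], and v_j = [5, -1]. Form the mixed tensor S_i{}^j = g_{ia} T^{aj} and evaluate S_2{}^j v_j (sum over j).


Step 1: lower the first index. For a diagonal metric, g_{ia} T^{aj} = g_{ii} T^{ij} (no sum on i).
g_{22} = 4
S_2{}^1 = 4 * T^{21} = 4 * -5 = -20
S_2{}^2 = 4 * T^{22} = 4 * -5 = -20
Step 2: contract S_2{}^j with v_j.
S_2{}^1 * v_1 = -20 * 5 = -100
S_2{}^2 * v_2 = -20 * -1 = 20
Result = -100 + 20 = -80

-80


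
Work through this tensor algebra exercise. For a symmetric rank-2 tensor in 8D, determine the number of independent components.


A symmetric rank-2 tensor in d dimensions has d(d+1)/2 independent components.
d = 8
d(d+1)/2 = 8 * 9 / 2 = 72 / 2 = 36

36


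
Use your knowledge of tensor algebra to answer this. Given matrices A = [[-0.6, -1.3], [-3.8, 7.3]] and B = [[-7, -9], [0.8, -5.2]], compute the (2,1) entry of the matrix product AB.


(AB)_{ij} = sum_k A_{ik} B_{kj}.
For i=2, j=1:
A_{21} * B_{11} = -3.8 * -7 = 26.6
A_{22} * B_{21} = 7.3 * 0.8 = 5.84
Sum = 26.6 + 5.84 = 32.44

32.44


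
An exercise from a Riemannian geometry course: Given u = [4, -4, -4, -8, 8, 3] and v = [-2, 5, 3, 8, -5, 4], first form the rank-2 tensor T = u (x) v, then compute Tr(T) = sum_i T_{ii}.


The outer product gives T_{ij} = u_i v_j.
The trace (contraction) is Tr(T) = sum_i T_{ii} = sum_i u_i v_i.
Diagonal entries:
T_{11} = u_1 * v_1 = 4 * -2 = -8
T_{22} = u_2 * v_2 = -4 * 5 = -20
T_{33} = u_3 * v_3 = -4 * 3 = -12
T_{44} = u_4 * v_4 = -8 * 8 = -64
T_{55} = u_5 * v_5 = 8 * -5 = -40
T_{66} = u_6 * v_6 = 3 * 4 = 12
Tr(T) = -8 + -20 + -12 + -64 + -40 + 12 = -132

-132


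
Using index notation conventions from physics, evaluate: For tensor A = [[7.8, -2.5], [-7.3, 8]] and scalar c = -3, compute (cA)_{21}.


Scalar multiplication: (cA)_{ij} = c * A_{ij}.
c = -3
A_{21} = -7.3
(cA)_{21} = -3 * -7.3 = 21.9

21.9


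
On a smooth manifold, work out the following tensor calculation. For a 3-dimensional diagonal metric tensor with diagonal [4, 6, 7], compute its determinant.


For a diagonal metric, the determinant is the product of diagonal entries.
Diagonal entries: 4, 6, 7
det(g) = 4 * 6 * 7 = 168

168


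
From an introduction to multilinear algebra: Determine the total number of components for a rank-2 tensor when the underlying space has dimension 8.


The number of components of a rank-r tensor in d dimensions is d^r.
Here d = 8 and r = 2.
8^2 = 64

64


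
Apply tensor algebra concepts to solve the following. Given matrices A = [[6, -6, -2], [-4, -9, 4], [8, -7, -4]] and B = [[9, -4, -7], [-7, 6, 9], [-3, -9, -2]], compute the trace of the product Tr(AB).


Tr(AB) = sum_i (AB)_{ii} where (AB)_{ii} = sum_k A_{ik} B_{ki}.
(AB)_{11} = 6*9 + -6*-7 + -2*-3 = 102
(AB)_{22} = -4*-4 + -9*6 + 4*-9 = -74
(AB)_{33} = 8*-7 + -7*9 + -4*-2 = -111
Tr(AB) = 102 + -74 + -111 = -83

-83


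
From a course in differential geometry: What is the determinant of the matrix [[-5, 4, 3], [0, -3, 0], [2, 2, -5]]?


Expanding along the first row, det(A) = a11*M_11 - a12*M_12 + a13*M_13, where M_1j is the (1,j) minor.
Minor M_11 = -3*-5 - 0*2 = 15
Minor M_12 = 0*-5 - 0*2 = 0
Minor M_13 = 0*2 - -3*2 = 6
det = -5*(15) - 4*(0) + 3*(6)
    = -75 - 0 + 18
    = -57

-57


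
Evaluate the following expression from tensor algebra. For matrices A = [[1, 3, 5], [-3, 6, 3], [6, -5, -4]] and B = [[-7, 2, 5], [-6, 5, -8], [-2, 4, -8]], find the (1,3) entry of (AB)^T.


(AB)^T_{ij} = (AB)_{ji} = sum_k A_{jk} B_{ki}.
For i=1, j=3 we need (AB)_{31}:
A_{31} * B_{11} = 6 * -7 = -42
A_{32} * B_{21} = -5 * -6 = 30
A_{33} * B_{31} = -4 * -2 = 8
Sum = -42 + 30 + 8 = -4

-4


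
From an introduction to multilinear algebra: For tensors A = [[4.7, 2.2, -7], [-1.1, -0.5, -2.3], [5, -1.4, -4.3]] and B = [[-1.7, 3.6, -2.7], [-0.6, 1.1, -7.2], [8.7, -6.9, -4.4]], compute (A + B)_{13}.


Tensor addition is component-wise: (A + B)_{ij} = A_{ij} + B_{ij}.
A_{13} = -7
B_{13} = -2.7
(A + B)_{13} = -7 + -2.7 = -9.7

-9.7


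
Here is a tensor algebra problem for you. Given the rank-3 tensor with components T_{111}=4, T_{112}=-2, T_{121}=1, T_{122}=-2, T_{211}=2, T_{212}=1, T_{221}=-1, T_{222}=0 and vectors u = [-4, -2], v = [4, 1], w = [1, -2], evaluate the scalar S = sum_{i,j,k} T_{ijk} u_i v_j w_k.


S = sum over i,j,k of T_{ijk} u_i v_j w_k. Expanding all 8 terms:
T_{111}*u_1*v_1*w_1 = 4*-4*4*1 = -64  (running total: -64)
T_{112}*u_1*v_1*w_2 = -2*-4*4*-2 = -64  (running total: -128)
T_{121}*u_1*v_2*w_1 = 1*-4*1*1 = -4  (running total: -132)
T_{122}*u_1*v_2*w_2 = -2*-4*1*-2 = -16  (running total: -148)
T_{211}*u_2*v_1*w_1 = 2*-2*4*1 = -16  (running total: -164)
T_{212}*u_2*v_1*w_2 = 1*-2*4*-2 = 16  (running total: -148)
T_{221}*u_2*v_2*w_1 = -1*-2*1*1 = 2  (running total: -146)
T_{222}*u_2*v_2*w_2 = 0*-2*1*-2 = 0  (running total: -146)
S = -146

-146


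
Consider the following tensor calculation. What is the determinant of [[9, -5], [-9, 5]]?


For a 2x2 matrix [[a, b], [c, d]], det = a*d - b*c.
a = 9, b = -5, c = -9, d = 5
a*d = 9 * 5 = 45
b*c = -5 * -9 = 45
det = 45 - 45 = 0

0


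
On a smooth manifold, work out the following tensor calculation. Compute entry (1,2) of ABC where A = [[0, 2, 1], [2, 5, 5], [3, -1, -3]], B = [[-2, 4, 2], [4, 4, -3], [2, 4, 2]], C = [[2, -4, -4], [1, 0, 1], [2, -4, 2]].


(ABC)_{12} = sum_m (AB)_{1m} C_{m2}. First compute row 1 of AB.
(AB)_{11} = 0*-2 + 2*4 + 1*2 = 10
(AB)_{12} = 0*4 + 2*4 + 1*4 = 12
(AB)_{13} = 0*2 + 2*-3 + 1*2 = -4
Now contract with column 2 of C:
(AB)_{11} * C_{12} = 10 * -4 = -40
(AB)_{12} * C_{22} = 12 * 0 = 0
(AB)_{13} * C_{32} = -4 * -4 = 16
(ABC)_{12} = -40 + 0 + 16 = -24

-24


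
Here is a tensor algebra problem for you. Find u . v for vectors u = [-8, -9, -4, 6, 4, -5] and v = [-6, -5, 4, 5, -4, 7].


The inner product u . v = sum of u_i * v_i.
Term-by-term: -8 * -6, -9 * -5, -4 * 4, 6 * 5, 4 * -4, -5 * 7
Products: 48, 45, -16, 30, -16, -35
Sum = 48 + 45 + -16 + 30 + -16 + -35 = 56

56


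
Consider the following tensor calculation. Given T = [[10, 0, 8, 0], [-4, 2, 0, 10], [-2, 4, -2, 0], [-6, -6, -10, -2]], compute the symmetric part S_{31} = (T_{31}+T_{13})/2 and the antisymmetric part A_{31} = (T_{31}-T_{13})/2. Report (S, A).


T_{31} = -2
T_{13} = 8
S_{31} = (-2 + 8)/2 = 6/2 = 3
A_{31} = (-2 - 8)/2 = -10/2 = -5
Check: S + A = 3 + -5 = -2 = T_{31}.

(3, -5)


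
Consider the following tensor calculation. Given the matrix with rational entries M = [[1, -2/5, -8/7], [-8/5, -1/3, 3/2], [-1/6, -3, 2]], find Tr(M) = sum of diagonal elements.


The trace is the sum of diagonal entries.
Diagonal: M[1,1] = 1, M[2,2] = -1/3, M[3,3] = 2
Tr(M) = 1 + -1/3 + 2
Computing step by step:
After adding M[1,1]: 1
After adding M[2,2]: 2/3
After adding M[3,3]: 8/3
Tr(M) = 8/3

8/3


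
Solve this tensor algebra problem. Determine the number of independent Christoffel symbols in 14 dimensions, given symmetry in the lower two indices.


Christoffel symbols Gamma^k_{ij} are symmetric in i,j, so there are d * d(d+1)/2 independent symbols.
d = 14
d(d+1)/2 = 14 * 15 / 2 = 105
Total = 14 * 105 = 1470

1470


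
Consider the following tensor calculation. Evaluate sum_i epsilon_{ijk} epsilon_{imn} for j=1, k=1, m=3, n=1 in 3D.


Using the identity: epsilon_{ijk} epsilon_{imn} = delta_{jm} delta_{kn} - delta_{jn} delta_{km}.
delta_{13} = 0
delta_{11} = 1
delta_{11} = 1
delta_{13} = 0
Result = 0 * 1 - 1 * 0 = 0 - 0 = 0

0


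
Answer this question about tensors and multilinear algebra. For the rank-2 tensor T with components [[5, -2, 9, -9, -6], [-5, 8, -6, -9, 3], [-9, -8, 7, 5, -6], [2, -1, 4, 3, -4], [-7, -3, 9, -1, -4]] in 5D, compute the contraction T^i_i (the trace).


The contraction (trace) of a rank-2 tensor is the sum of its diagonal elements.
Diagonal entries: A[1,1] = 5, A[2,2] = 8, A[3,3] = 7, A[4,4] = 3, A[5,5] = -4
Tr(A) = 5 + 8 + 7 + 3 + -4 = 19

19


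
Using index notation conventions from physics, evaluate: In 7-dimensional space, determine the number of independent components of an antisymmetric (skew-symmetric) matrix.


An antisymmetric rank-2 tensor satisfies A_{ij} = -A_{ji}, so diagonal entries are zero.
The independent components are the upper-triangular entries: C(n, 2) = n(n-1)/2.
n = 7
C(7, 2) = 7 * 6 / 2 = 42 / 2 = 21

21


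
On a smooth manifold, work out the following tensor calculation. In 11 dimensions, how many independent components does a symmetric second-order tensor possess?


A symmetric rank-2 tensor in d dimensions has d(d+1)/2 independent components.
d = 11
d(d+1)/2 = 11 * 12 / 2 = 132 / 2 = 66

66


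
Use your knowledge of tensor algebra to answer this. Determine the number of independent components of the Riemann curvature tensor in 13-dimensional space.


The Riemann tensor in d dimensions has d^2(d^2 - 1)/12 independent components.
d = 13, so d^2 = 169
d^2 - 1 = 168
d^2(d^2 - 1) = 169 * 168 = 28392
Divide by 12: 28392 / 12 = 2366

2366


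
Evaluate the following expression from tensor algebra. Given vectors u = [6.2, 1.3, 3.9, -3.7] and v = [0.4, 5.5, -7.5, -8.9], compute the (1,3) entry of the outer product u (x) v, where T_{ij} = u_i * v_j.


The outer product entry T_{ij} = u_i * v_j.
We need i=1, j=3.
u_1 = 6.2, v_3 = -7.5
T_{1,3} = 6.2 * -7.5 = -46.5

-46.5


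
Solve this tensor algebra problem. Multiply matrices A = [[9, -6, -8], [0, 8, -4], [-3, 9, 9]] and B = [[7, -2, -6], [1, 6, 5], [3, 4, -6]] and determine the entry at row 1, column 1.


(AB)_{ij} = sum_k A_{ik} B_{kj}.
For i=1, j=1:
A_{11} * B_{11} = 9 * 7 = 63
A_{12} * B_{21} = -6 * 1 = -6
A_{13} * B_{31} = -8 * 3 = -24
Sum = 63 + -6 + -24 = 33

33


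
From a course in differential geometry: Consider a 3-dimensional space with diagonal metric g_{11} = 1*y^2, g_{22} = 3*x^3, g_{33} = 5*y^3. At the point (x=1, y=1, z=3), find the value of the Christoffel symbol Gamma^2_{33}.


For a diagonal metric, Gamma^k_{ij} = (1/2) g^{kk} (dg_{ik}/dx_j + dg_{jk}/dx_i - dg_{ij}/dx_k).
The metric is diagonal, so g_{ab} = 0 for a != b.
At the given point: g_{11} = 1, g_{22} = 3, g_{33} = 5
g^{22} = 1/3
dg_{32}/dx_3 = 0 (off-diagonal)
dg_{32}/dx_3 = 0 (off-diagonal)
dg_{33}/dx_2 = dg_{33}/dx_2 = 15
Numerator = 0 + 0 - 15 = -15
Gamma^2_{33} = -15 / (2 * 3) = -5/2

-5/2


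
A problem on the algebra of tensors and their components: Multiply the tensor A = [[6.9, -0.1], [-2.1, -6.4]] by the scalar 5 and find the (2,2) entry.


Scalar multiplication: (cA)_{ij} = c * A_{ij}.
c = 5
A_{22} = -6.4
(cA)_{22} = 5 * -6.4 = -32

-32


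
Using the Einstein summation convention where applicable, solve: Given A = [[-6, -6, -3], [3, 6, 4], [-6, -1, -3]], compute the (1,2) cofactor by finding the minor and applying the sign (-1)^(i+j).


To find cofactor C_{12}, delete row 1 and column 2.
The resulting 2x2 submatrix is: [[3, 4], [-6, -3]]
Minor M_{12} = 3*-3 - 4*-6
  = -9 - -24 = 15
Sign = (-1)^(1+2) = (-1)^3 = -1
Cofactor C_{12} = -1 * 15 = -15

-15


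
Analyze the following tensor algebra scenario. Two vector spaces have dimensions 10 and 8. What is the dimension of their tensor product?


The dimension of a tensor product is the product of dimensions.
dim(V) = 10, dim(W) = 8
dim(V (x) W) = 10 * 8 = 80

80


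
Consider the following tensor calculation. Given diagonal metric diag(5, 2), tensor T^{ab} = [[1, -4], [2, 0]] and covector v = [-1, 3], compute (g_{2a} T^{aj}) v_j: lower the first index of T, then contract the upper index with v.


Step 1: lower the first index. For a diagonal metric, g_{ia} T^{aj} = g_{ii} T^{ij} (no sum on i).
g_{22} = 2
S_2{}^1 = 2 * T^{21} = 2 * 2 = 4
S_2{}^2 = 2 * T^{22} = 2 * 0 = 0
Step 2: contract S_2{}^j with v_j.
S_2{}^1 * v_1 = 4 * -1 = -4
S_2{}^2 * v_2 = 0 * 3 = 0
Result = -4 + 0 = -4

-4


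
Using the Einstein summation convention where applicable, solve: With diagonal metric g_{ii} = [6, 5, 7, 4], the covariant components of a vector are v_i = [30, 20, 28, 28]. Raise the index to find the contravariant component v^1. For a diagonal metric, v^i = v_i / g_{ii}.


To raise an index with a diagonal metric: v^i = v_i / g_{ii}.
For index 1: v_1 = 30, g_{11} = 6
v^1 = 30 / 6 = 5

5


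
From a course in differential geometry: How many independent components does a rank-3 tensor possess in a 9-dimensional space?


The number of components of a rank-r tensor in d dimensions is d^r.
Here d = 9 and r = 3.
9^3 = 729

729


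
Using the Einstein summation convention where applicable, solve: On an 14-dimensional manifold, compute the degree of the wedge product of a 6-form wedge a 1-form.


The degree of a wedge product is the sum of the degrees of the individual forms.
Degrees: 6, 1
Total degree = 6 + 1 = 7

7


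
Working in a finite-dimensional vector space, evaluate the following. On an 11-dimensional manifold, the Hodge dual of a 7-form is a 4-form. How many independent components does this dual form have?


The Hodge dual of a p-form on an n-dimensional manifold is an (n-p)-form.
n = 11, p = 7, so dual degree = 11 - 7 = 4
The number of components is C(n, n-p) = C(11, 4) = 330

330


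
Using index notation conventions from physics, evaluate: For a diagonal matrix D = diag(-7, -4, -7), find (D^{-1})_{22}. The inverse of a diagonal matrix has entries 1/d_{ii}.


For a diagonal matrix, the inverse has entries (D^{-1})_{ii} = 1/d_{ii}.
The diagonal entries are: d_{11} = -7, d_{22} = -4, d_{33} = -7
We need (D^{-1})_{22} = 1/d_{22} = 1/-4 = -1/4

-1/4


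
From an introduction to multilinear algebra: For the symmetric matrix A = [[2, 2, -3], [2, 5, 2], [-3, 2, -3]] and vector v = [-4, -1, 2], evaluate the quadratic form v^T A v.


First compute Av:
(Av)_1 = 2*-4 + 2*-1 + -3*2 = -16
(Av)_2 = 2*-4 + 5*-1 + 2*2 = -9
(Av)_3 = -3*-4 + 2*-1 + -3*2 = 4
Av = [-16, -9, 4]
Then v^T (Av) = -4*-16 + -1*-9 + 2*4
= 64 + 9 + 8 = 81

81


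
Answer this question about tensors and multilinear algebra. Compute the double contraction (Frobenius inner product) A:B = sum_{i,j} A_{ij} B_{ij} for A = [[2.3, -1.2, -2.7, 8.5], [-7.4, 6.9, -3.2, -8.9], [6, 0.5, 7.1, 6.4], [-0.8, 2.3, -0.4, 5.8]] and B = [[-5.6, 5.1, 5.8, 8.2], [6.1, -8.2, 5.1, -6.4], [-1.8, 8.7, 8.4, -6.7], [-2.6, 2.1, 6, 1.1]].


A:B = sum over all i,j of A_{ij} * B_{ij}.
Row 1: 2.3*-5.6=-12.88, -1.2*5.1=-6.12, -2.7*5.8=-15.66, 8.5*8.2=69.7 => row sum = 35.04
Row 2: -7.4*6.1=-45.14, 6.9*-8.2=-56.58, -3.2*5.1=-16.32, -8.9*-6.4=56.96 => row sum = -61.08
Row 3: 6*-1.8=-10.8, 0.5*8.7=4.35, 7.1*8.4=59.64, 6.4*-6.7=-42.88 => row sum = 10.31
Row 4: -0.8*-2.6=2.08, 2.3*2.1=4.83, -0.4*6=-2.4, 5.8*1.1=6.38 => row sum = 10.89
Total = 35.04 + -61.08 + 10.31 + 10.89 = -4.84

-4.84


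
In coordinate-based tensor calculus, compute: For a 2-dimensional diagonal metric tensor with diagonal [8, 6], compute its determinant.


For a diagonal metric, the determinant is the product of diagonal entries.
Diagonal entries: 8, 6
det(g) = 8 * 6 = 48

48


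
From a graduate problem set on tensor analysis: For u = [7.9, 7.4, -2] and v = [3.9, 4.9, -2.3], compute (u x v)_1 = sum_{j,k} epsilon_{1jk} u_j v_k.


(u x v)_1 = sum_{j,k} epsilon_{1jk} u_j v_k. Only permutations of (1,2,3) contribute; the two non-zero terms are:
eps_{123} u_2 v_3 = 1 * 7.4 * -2.3 = -17.02
eps_{132} u_3 v_2 = -1 * -2 * 4.9 = 9.8
(u x v)_1 = -7.22

-7.22


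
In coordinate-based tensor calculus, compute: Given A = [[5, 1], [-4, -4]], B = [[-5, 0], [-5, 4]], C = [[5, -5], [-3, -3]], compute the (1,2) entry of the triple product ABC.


(ABC)_{12} = sum_m (AB)_{1m} C_{m2}. First compute row 1 of AB.
(AB)_{11} = 5*-5 + 1*-5 = -30
(AB)_{12} = 5*0 + 1*4 = 4
Now contract with column 2 of C:
(AB)_{11} * C_{12} = -30 * -5 = 150
(AB)_{12} * C_{22} = 4 * -3 = -12
(ABC)_{12} = 150 + -12 = 138

138


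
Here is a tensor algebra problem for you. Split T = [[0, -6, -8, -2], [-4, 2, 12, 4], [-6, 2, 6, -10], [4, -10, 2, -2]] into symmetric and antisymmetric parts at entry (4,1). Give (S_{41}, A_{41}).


T_{41} = 4
T_{14} = -2
S_{41} = (4 + -2)/2 = 2/2 = 1
A_{41} = (4 - -2)/2 = 6/2 = 3
Check: S + A = 1 + 3 = 4 = T_{41}.

(1, 3)


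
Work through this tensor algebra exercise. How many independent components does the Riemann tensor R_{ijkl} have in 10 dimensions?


The Riemann tensor in d dimensions has d^2(d^2 - 1)/12 independent components.
d = 10, so d^2 = 100
d^2 - 1 = 99
d^2(d^2 - 1) = 100 * 99 = 9900
Divide by 12: 9900 / 12 = 825

825


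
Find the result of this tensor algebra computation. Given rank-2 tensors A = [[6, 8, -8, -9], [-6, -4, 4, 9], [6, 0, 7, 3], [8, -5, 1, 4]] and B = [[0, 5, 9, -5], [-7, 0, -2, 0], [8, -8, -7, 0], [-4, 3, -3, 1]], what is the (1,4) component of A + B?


Tensor addition is component-wise: (A + B)_{ij} = A_{ij} + B_{ij}.
A_{14} = -9
B_{14} = -5
(A + B)_{14} = -9 + -5 = -14

-14


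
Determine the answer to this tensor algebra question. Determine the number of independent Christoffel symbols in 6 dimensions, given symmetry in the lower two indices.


Christoffel symbols Gamma^k_{ij} are symmetric in i,j, so there are d * d(d+1)/2 independent symbols.
d = 6
d(d+1)/2 = 6 * 7 / 2 = 21
Total = 6 * 21 = 126

126


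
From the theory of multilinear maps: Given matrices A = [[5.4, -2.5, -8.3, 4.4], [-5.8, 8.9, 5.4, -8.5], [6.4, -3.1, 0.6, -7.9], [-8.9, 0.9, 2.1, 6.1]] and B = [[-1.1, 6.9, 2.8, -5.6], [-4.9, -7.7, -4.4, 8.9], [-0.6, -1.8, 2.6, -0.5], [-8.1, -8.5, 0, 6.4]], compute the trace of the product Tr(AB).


Tr(AB) = sum_i (AB)_{ii} where (AB)_{ii} = sum_k A_{ik} B_{ki}.
(AB)_{11} = 5.4*-1.1 + -2.5*-4.9 + -8.3*-0.6 + 4.4*-8.1 = -24.35
(AB)_{22} = -5.8*6.9 + 8.9*-7.7 + 5.4*-1.8 + -8.5*-8.5 = -46.02
(AB)_{33} = 6.4*2.8 + -3.1*-4.4 + 0.6*2.6 + -7.9*0 = 33.12
(AB)_{44} = -8.9*-5.6 + 0.9*8.9 + 2.1*-0.5 + 6.1*6.4 = 95.84
Tr(AB) = -24.35 + -46.02 + 33.12 + 95.84 = 58.59

58.59


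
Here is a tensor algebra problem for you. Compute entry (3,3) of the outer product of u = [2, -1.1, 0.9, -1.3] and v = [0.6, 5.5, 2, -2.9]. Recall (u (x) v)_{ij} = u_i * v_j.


The outer product entry T_{ij} = u_i * v_j.
We need i=3, j=3.
u_3 = 0.9, v_3 = 2
T_{3,3} = 0.9 * 2 = 1.8

1.8


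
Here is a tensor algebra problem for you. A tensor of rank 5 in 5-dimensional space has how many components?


The number of components of a rank-r tensor in d dimensions is d^r.
Here d = 5 and r = 5.
5^5 = 3125

3125


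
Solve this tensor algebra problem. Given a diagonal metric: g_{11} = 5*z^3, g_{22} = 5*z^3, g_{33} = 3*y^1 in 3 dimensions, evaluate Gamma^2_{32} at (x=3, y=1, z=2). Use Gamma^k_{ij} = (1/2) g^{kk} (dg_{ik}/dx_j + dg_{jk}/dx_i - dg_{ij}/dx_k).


For a diagonal metric, Gamma^k_{ij} = (1/2) g^{kk} (dg_{ik}/dx_j + dg_{jk}/dx_i - dg_{ij}/dx_k).
The metric is diagonal, so g_{ab} = 0 for a != b.
At the given point: g_{11} = 40, g_{22} = 40, g_{33} = 3
g^{22} = 1/40
dg_{32}/dx_2 = 0 (off-diagonal)
dg_{22}/dx_3 = dg_{22}/dx_3 = 60
dg_{32}/dx_2 = 0 (off-diagonal)
Numerator = 0 + 60 - 0 = 60
Gamma^2_{32} = 60 / (2 * 40) = 3/4

3/4


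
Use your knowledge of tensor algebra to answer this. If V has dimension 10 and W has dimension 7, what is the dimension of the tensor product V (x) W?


The dimension of a tensor product is the product of dimensions.
dim(V) = 10, dim(W) = 7
dim(V (x) W) = 10 * 7 = 70

70


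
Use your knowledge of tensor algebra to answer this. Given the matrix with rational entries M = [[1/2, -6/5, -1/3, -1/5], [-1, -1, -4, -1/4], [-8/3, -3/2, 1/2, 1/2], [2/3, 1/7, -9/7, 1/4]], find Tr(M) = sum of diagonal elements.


The trace is the sum of diagonal entries.
Diagonal: M[1,1] = 1/2, M[2,2] = -1, M[3,3] = 1/2, M[4,4] = 1/4
Tr(M) = 1/2 + -1 + 1/2 + 1/4
Computing step by step:
After adding M[1,1]: 1/2
After adding M[2,2]: -1/2
After adding M[3,3]: 0
After adding M[4,4]: 1/4
Tr(M) = 1/4

1/4


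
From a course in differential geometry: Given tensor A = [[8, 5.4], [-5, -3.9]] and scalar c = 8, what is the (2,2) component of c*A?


Scalar multiplication: (cA)_{ij} = c * A_{ij}.
c = 8
A_{22} = -3.9
(cA)_{22} = 8 * -3.9 = -31.2

-31.2


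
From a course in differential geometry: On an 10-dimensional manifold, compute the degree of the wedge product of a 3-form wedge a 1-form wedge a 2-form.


The degree of a wedge product is the sum of the degrees of the individual forms.
Degrees: 3, 1, 2
Total degree = 3 + 1 + 2 = 6

6


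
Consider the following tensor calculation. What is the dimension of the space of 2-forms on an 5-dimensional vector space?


The dimension of the space of p-forms on an n-dimensional space is C(n, p).
n = 5, p = 2
C(5, 2) = 5! / (2! * 3!) = 10

10


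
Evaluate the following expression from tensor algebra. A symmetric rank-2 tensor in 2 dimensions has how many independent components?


A symmetric rank-2 tensor in d dimensions has d(d+1)/2 independent components.
d = 2
d(d+1)/2 = 2 * 3 / 2 = 6 / 2 = 3

3


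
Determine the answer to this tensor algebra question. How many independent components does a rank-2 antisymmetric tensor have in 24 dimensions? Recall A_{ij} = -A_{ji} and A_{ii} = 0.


An antisymmetric rank-2 tensor satisfies A_{ij} = -A_{ji}, so diagonal entries are zero.
The independent components are the upper-triangular entries: C(n, 2) = n(n-1)/2.
n = 24
C(24, 2) = 24 * 23 / 2 = 552 / 2 = 276

276


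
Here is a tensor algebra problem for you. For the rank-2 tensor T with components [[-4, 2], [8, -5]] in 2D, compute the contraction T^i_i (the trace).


The contraction (trace) of a rank-2 tensor is the sum of its diagonal elements.
Diagonal entries: A[1,1] = -4, A[2,2] = -5
Tr(A) = -4 + -5 = -9

-9


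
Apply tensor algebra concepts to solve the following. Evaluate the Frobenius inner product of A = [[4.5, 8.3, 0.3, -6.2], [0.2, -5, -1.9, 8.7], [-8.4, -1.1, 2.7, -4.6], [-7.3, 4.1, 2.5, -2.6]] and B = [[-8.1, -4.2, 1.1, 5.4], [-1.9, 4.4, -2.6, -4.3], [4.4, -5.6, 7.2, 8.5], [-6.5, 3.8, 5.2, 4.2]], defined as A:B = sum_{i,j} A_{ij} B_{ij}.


A:B = sum over all i,j of A_{ij} * B_{ij}.
Row 1: 4.5*-8.1=-36.45, 8.3*-4.2=-34.86, 0.3*1.1=0.33, -6.2*5.4=-33.48 => row sum = -104.46
Row 2: 0.2*-1.9=-0.38, -5*4.4=-22, -1.9*-2.6=4.94, 8.7*-4.3=-37.41 => row sum = -54.85
Row 3: -8.4*4.4=-36.96, -1.1*-5.6=6.16, 2.7*7.2=19.44, -4.6*8.5=-39.1 => row sum = -50.46
Row 4: -7.3*-6.5=47.45, 4.1*3.8=15.58, 2.5*5.2=13, -2.6*4.2=-10.92 => row sum = 65.11
Total = -104.46 + -54.85 + -50.46 + 65.11 = -144.66

-144.66


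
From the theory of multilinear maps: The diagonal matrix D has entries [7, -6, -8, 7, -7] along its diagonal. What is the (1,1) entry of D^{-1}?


For a diagonal matrix, the inverse has entries (D^{-1})_{ii} = 1/d_{ii}.
The diagonal entries are: d_{11} = 7, d_{22} = -6, d_{33} = -8, d_{44} = 7, d_{55} = -7
We need (D^{-1})_{11} = 1/d_{11} = 1/7 = 1/7

1/7


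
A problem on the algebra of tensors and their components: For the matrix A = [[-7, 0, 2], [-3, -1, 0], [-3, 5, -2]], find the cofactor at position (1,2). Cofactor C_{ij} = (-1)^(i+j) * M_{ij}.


To find cofactor C_{12}, delete row 1 and column 2.
The resulting 2x2 submatrix is: [[-3, 0], [-3, -2]]
Minor M_{12} = -3*-2 - 0*-3
  = 6 - 0 = 6
Sign = (-1)^(1+2) = (-1)^3 = -1
Cofactor C_{12} = -1 * 6 = -6

-6


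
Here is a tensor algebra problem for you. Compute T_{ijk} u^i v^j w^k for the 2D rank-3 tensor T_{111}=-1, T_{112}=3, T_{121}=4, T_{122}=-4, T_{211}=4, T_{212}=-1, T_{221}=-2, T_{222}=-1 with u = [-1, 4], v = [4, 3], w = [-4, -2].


S = sum over i,j,k of T_{ijk} u_i v_j w_k. Expanding all 8 terms:
T_{111}*u_1*v_1*w_1 = -1*-1*4*-4 = -16  (running total: -16)
T_{112}*u_1*v_1*w_2 = 3*-1*4*-2 = 24  (running total: 8)
T_{121}*u_1*v_2*w_1 = 4*-1*3*-4 = 48  (running total: 56)
T_{122}*u_1*v_2*w_2 = -4*-1*3*-2 = -24  (running total: 32)
T_{211}*u_2*v_1*w_1 = 4*4*4*-4 = -256  (running total: -224)
T_{212}*u_2*v_1*w_2 = -1*4*4*-2 = 32  (running total: -192)
T_{221}*u_2*v_2*w_1 = -2*4*3*-4 = 96  (running total: -96)
T_{222}*u_2*v_2*w_2 = -1*4*3*-2 = 24  (running total: -72)
S = -72

-72


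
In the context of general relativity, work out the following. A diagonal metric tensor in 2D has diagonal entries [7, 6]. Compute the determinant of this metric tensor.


For a diagonal metric, the determinant is the product of diagonal entries.
Diagonal entries: 7, 6
det(g) = 7 * 6 = 42

42


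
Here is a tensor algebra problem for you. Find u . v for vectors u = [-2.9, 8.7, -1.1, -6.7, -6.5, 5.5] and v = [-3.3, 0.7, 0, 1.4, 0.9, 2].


The inner product u . v = sum of u_i * v_i.
Term-by-term: -2.9 * -3.3, 8.7 * 0.7, -1.1 * 0, -6.7 * 1.4, -6.5 * 0.9, 5.5 * 2
Products: 9.57, 6.09, 0, -9.38, -5.85, 11
Sum = 9.57 + 6.09 + 0 + -9.38 + -5.85 + 11 = 11.43

11.43


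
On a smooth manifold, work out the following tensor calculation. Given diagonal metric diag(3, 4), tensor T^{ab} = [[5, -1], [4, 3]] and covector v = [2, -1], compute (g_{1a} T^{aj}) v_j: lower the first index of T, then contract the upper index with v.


Step 1: lower the first index. For a diagonal metric, g_{ia} T^{aj} = g_{ii} T^{ij} (no sum on i).
g_{11} = 3
S_1{}^1 = 3 * T^{11} = 3 * 5 = 15
S_1{}^2 = 3 * T^{12} = 3 * -1 = -3
Step 2: contract S_1{}^j with v_j.
S_1{}^1 * v_1 = 15 * 2 = 30
S_1{}^2 * v_2 = -3 * -1 = 3
Result = 30 + 3 = 33

33


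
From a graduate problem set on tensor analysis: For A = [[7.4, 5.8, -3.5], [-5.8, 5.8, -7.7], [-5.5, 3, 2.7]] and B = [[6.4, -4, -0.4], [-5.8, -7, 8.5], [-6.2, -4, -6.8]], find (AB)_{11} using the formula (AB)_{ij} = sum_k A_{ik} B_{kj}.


(AB)_{ij} = sum_k A_{ik} B_{kj}.
For i=1, j=1:
A_{11} * B_{11} = 7.4 * 6.4 = 47.36
A_{12} * B_{21} = 5.8 * -5.8 = -33.64
A_{13} * B_{31} = -3.5 * -6.2 = 21.7
Sum = 47.36 + -33.64 + 21.7 = 35.42

35.42


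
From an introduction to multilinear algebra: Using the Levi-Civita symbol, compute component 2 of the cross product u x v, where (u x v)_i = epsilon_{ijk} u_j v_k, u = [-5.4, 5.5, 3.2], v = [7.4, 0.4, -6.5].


(u x v)_2 = sum_{j,k} epsilon_{2jk} u_j v_k. Only permutations of (1,2,3) contribute; the two non-zero terms are:
eps_{213} u_1 v_3 = -1 * -5.4 * -6.5 = -35.1
eps_{231} u_3 v_1 = 1 * 3.2 * 7.4 = 23.68
(u x v)_2 = -11.42

-11.42


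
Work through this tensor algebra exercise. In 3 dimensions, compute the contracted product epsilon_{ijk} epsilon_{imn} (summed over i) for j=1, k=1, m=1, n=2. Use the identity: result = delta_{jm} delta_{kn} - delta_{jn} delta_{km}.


Using the identity: epsilon_{ijk} epsilon_{imn} = delta_{jm} delta_{kn} - delta_{jn} delta_{km}.
delta_{11} = 1
delta_{12} = 0
delta_{12} = 0
delta_{11} = 1
Result = 1 * 0 - 0 * 1 = 0 - 0 = 0

0


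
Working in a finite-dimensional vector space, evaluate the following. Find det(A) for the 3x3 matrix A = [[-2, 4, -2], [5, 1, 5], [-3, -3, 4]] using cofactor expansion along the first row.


Expanding along the first row, det(A) = a11*M_11 - a12*M_12 + a13*M_13, where M_1j is the (1,j) minor.
Minor M_11 = 1*4 - 5*-3 = 19
Minor M_12 = 5*4 - 5*-3 = 35
Minor M_13 = 5*-3 - 1*-3 = -12
det = -2*(19) - 4*(35) + -2*(-12)
    = -38 - 140 + 24
    = -154

-154


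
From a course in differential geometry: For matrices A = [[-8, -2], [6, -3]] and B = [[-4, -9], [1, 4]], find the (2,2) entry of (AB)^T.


(AB)^T_{ij} = (AB)_{ji} = sum_k A_{jk} B_{ki}.
For i=2, j=2 we need (AB)_{22}:
A_{21} * B_{12} = 6 * -9 = -54
A_{22} * B_{22} = -3 * 4 = -12
Sum = -54 + -12 = -66

-66


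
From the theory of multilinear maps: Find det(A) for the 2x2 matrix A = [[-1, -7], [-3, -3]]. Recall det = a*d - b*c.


For a 2x2 matrix [[a, b], [c, d]], det = a*d - b*c.
a = -1, b = -7, c = -3, d = -3
a*d = -1 * -3 = 3
b*c = -7 * -3 = 21
det = 3 - 21 = -18

-18


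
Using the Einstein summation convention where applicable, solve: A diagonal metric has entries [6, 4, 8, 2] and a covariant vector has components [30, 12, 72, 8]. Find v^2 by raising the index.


To raise an index with a diagonal metric: v^i = v_i / g_{ii}.
For index 2: v_2 = 12, g_{22} = 4
v^2 = 12 / 4 = 3

3


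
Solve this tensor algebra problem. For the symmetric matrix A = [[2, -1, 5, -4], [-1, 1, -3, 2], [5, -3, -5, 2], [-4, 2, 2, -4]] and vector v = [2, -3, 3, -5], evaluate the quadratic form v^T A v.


First compute Av:
(Av)_1 = 2*2 + -1*-3 + 5*3 + -4*-5 = 42
(Av)_2 = -1*2 + 1*-3 + -3*3 + 2*-5 = -24
(Av)_3 = 5*2 + -3*-3 + -5*3 + 2*-5 = -6
(Av)_4 = -4*2 + 2*-3 + 2*3 + -4*-5 = 12
Av = [42, -24, -6, 12]
Then v^T (Av) = 2*42 + -3*-24 + 3*-6 + -5*12
= 84 + 72 + -18 + -60 = 78

78


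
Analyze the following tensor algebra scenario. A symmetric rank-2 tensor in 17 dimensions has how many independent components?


A symmetric rank-2 tensor in d dimensions has d(d+1)/2 independent components.
d = 17
d(d+1)/2 = 17 * 18 / 2 = 306 / 2 = 153

153


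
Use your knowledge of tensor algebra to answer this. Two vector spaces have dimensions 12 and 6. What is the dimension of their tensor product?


The dimension of a tensor product is the product of dimensions.
dim(V) = 12, dim(W) = 6
dim(V (x) W) = 12 * 6 = 72

72


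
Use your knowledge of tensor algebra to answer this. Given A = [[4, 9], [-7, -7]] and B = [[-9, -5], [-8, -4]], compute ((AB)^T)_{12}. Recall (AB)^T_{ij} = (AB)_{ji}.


(AB)^T_{ij} = (AB)_{ji} = sum_k A_{jk} B_{ki}.
For i=1, j=2 we need (AB)_{21}:
A_{21} * B_{11} = -7 * -9 = 63
A_{22} * B_{21} = -7 * -8 = 56
Sum = 63 + 56 = 119

119


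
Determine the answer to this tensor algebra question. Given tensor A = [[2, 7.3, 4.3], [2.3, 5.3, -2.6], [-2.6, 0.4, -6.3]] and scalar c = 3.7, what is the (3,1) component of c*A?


Scalar multiplication: (cA)_{ij} = c * A_{ij}.
c = 3.7
A_{31} = -2.6
(cA)_{31} = 3.7 * -2.6 = -9.62

-9.62


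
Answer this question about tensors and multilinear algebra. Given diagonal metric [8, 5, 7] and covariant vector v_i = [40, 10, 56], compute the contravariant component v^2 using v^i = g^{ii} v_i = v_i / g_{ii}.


To raise an index with a diagonal metric: v^i = v_i / g_{ii}.
For index 2: v_2 = 10, g_{22} = 5
v^2 = 10 / 5 = 2

2


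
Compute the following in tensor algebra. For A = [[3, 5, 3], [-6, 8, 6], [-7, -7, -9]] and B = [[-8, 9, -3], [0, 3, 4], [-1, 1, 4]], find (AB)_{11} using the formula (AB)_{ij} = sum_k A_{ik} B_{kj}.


(AB)_{ij} = sum_k A_{ik} B_{kj}.
For i=1, j=1:
A_{11} * B_{11} = 3 * -8 = -24
A_{12} * B_{21} = 5 * 0 = 0
A_{13} * B_{31} = 3 * -1 = -3
Sum = -24 + 0 + -3 = -27

-27


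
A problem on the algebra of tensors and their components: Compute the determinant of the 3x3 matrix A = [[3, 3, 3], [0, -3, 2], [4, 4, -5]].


Expanding along the first row, det(A) = a11*M_11 - a12*M_12 + a13*M_13, where M_1j is the (1,j) minor.
Minor M_11 = -3*-5 - 2*4 = 7
Minor M_12 = 0*-5 - 2*4 = -8
Minor M_13 = 0*4 - -3*4 = 12
det = 3*(7) - 3*(-8) + 3*(12)
    = 21 - -24 + 36
    = 81

81


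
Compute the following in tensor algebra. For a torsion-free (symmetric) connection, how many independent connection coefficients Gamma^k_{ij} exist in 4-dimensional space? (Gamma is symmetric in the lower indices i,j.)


Christoffel symbols Gamma^k_{ij} are symmetric in i,j, so there are d * d(d+1)/2 independent symbols.
d = 4
d(d+1)/2 = 4 * 5 / 2 = 10
Total = 4 * 10 = 40

40


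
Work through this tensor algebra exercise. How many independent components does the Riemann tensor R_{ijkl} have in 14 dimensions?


The Riemann tensor in d dimensions has d^2(d^2 - 1)/12 independent components.
d = 14, so d^2 = 196
d^2 - 1 = 195
d^2(d^2 - 1) = 196 * 195 = 38220
Divide by 12: 38220 / 12 = 3185

3185


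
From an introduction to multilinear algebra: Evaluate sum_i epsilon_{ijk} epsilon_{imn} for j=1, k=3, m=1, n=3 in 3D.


Using the identity: epsilon_{ijk} epsilon_{imn} = delta_{jm} delta_{kn} - delta_{jn} delta_{km}.
delta_{11} = 1
delta_{33} = 1
delta_{13} = 0
delta_{31} = 0
Result = 1 * 1 - 0 * 0 = 1 - 0 = 1

1


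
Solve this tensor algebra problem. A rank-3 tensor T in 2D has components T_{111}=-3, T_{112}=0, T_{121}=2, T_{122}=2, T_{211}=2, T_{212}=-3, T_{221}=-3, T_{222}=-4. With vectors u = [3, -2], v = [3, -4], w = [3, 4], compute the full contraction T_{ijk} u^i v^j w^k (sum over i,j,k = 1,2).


S = sum over i,j,k of T_{ijk} u_i v_j w_k. Expanding all 8 terms:
T_{111}*u_1*v_1*w_1 = -3*3*3*3 = -81  (running total: -81)
T_{112}*u_1*v_1*w_2 = 0*3*3*4 = 0  (running total: -81)
T_{121}*u_1*v_2*w_1 = 2*3*-4*3 = -72  (running total: -153)
T_{122}*u_1*v_2*w_2 = 2*3*-4*4 = -96  (running total: -249)
T_{211}*u_2*v_1*w_1 = 2*-2*3*3 = -36  (running total: -285)
T_{212}*u_2*v_1*w_2 = -3*-2*3*4 = 72  (running total: -213)
T_{221}*u_2*v_2*w_1 = -3*-2*-4*3 = -72  (running total: -285)
T_{222}*u_2*v_2*w_2 = -4*-2*-4*4 = -128  (running total: -413)
S = -413

-413


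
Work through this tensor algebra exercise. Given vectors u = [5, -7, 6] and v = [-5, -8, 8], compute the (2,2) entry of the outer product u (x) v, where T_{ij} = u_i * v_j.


The outer product entry T_{ij} = u_i * v_j.
We need i=2, j=2.
u_2 = -7, v_2 = -8
T_{2,2} = -7 * -8 = 56

56


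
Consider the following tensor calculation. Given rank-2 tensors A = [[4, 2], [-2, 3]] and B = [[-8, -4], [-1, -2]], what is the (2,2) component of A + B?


Tensor addition is component-wise: (A + B)_{ij} = A_{ij} + B_{ij}.
A_{22} = 3
B_{22} = -2
(A + B)_{22} = 3 + -2 = 1

1


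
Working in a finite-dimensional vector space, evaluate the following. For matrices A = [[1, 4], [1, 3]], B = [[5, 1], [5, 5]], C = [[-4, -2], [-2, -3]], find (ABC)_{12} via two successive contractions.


(ABC)_{12} = sum_m (AB)_{1m} C_{m2}. First compute row 1 of AB.
(AB)_{11} = 1*5 + 4*5 = 25
(AB)_{12} = 1*1 + 4*5 = 21
Now contract with column 2 of C:
(AB)_{11} * C_{12} = 25 * -2 = -50
(AB)_{12} * C_{22} = 21 * -3 = -63
(ABC)_{12} = -50 + -63 = -113

-113


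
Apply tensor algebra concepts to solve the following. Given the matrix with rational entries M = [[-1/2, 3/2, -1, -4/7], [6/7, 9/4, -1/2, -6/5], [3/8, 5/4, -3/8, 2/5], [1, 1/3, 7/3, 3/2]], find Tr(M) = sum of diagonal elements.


The trace is the sum of diagonal entries.
Diagonal: M[1,1] = -1/2, M[2,2] = 9/4, M[3,3] = -3/8, M[4,4] = 3/2
Tr(M) = -1/2 + 9/4 + -3/8 + 3/2
Computing step by step:
After adding M[1,1]: -1/2
After adding M[2,2]: 7/4
After adding M[3,3]: 11/8
After adding M[4,4]: 23/8
Tr(M) = 23/8

23/8


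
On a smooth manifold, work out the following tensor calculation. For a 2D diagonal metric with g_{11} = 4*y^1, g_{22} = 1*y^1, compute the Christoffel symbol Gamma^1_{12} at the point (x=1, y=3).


For a diagonal metric, Gamma^k_{ij} = (1/2) g^{kk} (dg_{ik}/dx_j + dg_{jk}/dx_i - dg_{ij}/dx_k).
The metric is diagonal, so g_{ab} = 0 for a != b.
At the given point: g_{11} = 12, g_{22} = 3
g^{11} = 1/12
dg_{11}/dx_2 = dg_{11}/dx_2 = 4
dg_{21}/dx_1 = 0 (off-diagonal)
dg_{12}/dx_1 = 0 (off-diagonal)
Numerator = 4 + 0 - 0 = 4
Gamma^1_{12} = 4 / (2 * 12) = 1/6

1/6


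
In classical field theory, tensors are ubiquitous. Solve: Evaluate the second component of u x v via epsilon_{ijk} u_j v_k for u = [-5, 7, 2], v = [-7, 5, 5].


(u x v)_2 = sum_{j,k} epsilon_{2jk} u_j v_k. Only permutations of (1,2,3) contribute; the two non-zero terms are:
eps_{213} u_1 v_3 = -1 * -5 * 5 = 25
eps_{231} u_3 v_1 = 1 * 2 * -7 = -14
(u x v)_2 = 11

11


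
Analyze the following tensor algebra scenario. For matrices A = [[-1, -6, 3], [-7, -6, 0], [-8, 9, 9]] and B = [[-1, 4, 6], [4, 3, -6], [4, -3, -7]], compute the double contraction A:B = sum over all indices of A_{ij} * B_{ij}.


A:B = sum over all i,j of A_{ij} * B_{ij}.
Row 1: -1*-1=1, -6*4=-24, 3*6=18 => row sum = -5
Row 2: -7*4=-28, -6*3=-18, 0*-6=0 => row sum = -46
Row 3: -8*4=-32, 9*-3=-27, 9*-7=-63 => row sum = -122
Total = -5 + -46 + -122 = -173

-173


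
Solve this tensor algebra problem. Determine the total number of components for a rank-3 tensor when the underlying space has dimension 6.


The number of components of a rank-r tensor in d dimensions is d^r.
Here d = 6 and r = 3.
6^3 = 216

216


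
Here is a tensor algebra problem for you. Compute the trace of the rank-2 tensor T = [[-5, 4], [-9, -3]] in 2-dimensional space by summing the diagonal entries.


The contraction (trace) of a rank-2 tensor is the sum of its diagonal elements.
Diagonal entries: A[1,1] = -5, A[2,2] = -3
Tr(A) = -5 + -3 = -8

-8


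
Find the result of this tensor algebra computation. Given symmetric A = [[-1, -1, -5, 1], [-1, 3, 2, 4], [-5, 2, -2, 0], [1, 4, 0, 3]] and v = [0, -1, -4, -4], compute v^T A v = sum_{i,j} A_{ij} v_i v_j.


First compute Av:
(Av)_1 = -1*0 + -1*-1 + -5*-4 + 1*-4 = 17
(Av)_2 = -1*0 + 3*-1 + 2*-4 + 4*-4 = -27
(Av)_3 = -5*0 + 2*-1 + -2*-4 + 0*-4 = 6
(Av)_4 = 1*0 + 4*-1 + 0*-4 + 3*-4 = -16
Av = [17, -27, 6, -16]
Then v^T (Av) = 0*17 + -1*-27 + -4*6 + -4*-16
= 0 + 27 + -24 + 64 = 67

67


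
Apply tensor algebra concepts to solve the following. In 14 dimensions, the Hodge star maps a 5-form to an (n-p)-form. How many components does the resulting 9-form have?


The Hodge dual of a p-form on an n-dimensional manifold is an (n-p)-form.
n = 14, p = 5, so dual degree = 14 - 5 = 9
The number of components is C(n, n-p) = C(14, 9) = 2002

2002


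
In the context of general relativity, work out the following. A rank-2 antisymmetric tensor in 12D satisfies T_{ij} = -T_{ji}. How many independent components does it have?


An antisymmetric rank-2 tensor satisfies A_{ij} = -A_{ji}, so diagonal entries are zero.
The independent components are the upper-triangular entries: C(n, 2) = n(n-1)/2.
n = 12
C(12, 2) = 12 * 11 / 2 = 132 / 2 = 66

66


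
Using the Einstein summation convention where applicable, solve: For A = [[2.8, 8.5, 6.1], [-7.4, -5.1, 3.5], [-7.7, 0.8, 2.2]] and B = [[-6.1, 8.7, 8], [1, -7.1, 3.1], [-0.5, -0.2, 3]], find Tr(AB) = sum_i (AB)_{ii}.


Tr(AB) = sum_i (AB)_{ii} where (AB)_{ii} = sum_k A_{ik} B_{ki}.
(AB)_{11} = 2.8*-6.1 + 8.5*1 + 6.1*-0.5 = -11.63
(AB)_{22} = -7.4*8.7 + -5.1*-7.1 + 3.5*-0.2 = -28.87
(AB)_{33} = -7.7*8 + 0.8*3.1 + 2.2*3 = -52.52
Tr(AB) = -11.63 + -28.87 + -52.52 = -93.02

-93.02


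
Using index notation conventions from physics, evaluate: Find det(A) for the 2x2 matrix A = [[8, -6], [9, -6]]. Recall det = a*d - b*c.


For a 2x2 matrix [[a, b], [c, d]], det = a*d - b*c.
a = 8, b = -6, c = 9, d = -6
a*d = 8 * -6 = -48
b*c = -6 * 9 = -54
det = -48 - -54 = 6

6


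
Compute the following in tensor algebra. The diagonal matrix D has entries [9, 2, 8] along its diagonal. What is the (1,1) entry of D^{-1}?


For a diagonal matrix, the inverse has entries (D^{-1})_{ii} = 1/d_{ii}.
The diagonal entries are: d_{11} = 9, d_{22} = 2, d_{33} = 8
We need (D^{-1})_{11} = 1/d_{11} = 1/9 = 1/9

1/9
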